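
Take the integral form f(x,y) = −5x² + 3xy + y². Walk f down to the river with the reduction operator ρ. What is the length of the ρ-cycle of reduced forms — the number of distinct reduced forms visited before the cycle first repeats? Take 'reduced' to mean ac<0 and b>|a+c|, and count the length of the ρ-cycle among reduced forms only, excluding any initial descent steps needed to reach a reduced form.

D = 29, ⌊√D⌋ = 5
descent: ρ → (1,5,-1)  [lands on river]
river: ρ → (-1,5,1)
ρ-cycle length = 2 (tail of 1 descent step not counted)

2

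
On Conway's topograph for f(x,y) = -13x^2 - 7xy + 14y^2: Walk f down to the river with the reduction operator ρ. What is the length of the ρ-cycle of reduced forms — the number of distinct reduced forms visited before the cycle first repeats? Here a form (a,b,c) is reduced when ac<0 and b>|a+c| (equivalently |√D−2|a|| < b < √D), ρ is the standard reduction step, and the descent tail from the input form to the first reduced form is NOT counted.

D = 777, ⌊√D⌋ = 27
descent: ρ → (14,7,-13)  [lands on river]
river: ρ → (-13,19,8)
river: ρ → (8,13,-19)
river: ρ → (-19,25,2)
river: ρ → (2,27,-6)
river: ρ → (-6,21,14)
ρ-cycle length = 6 (tail of 1 descent step not counted)

6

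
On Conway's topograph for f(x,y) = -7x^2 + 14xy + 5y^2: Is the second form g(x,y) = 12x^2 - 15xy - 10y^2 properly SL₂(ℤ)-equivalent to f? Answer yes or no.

D₁ = 336, D₂ = 705
discriminants differ ⇒ not SL₂(ℤ)-equivalent

no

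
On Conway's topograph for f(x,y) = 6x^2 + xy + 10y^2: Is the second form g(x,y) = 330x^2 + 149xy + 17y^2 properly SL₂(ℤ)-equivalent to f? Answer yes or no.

D₁ = -239, D₂ = -239
f: reduced (well bottom): (6,1,10) with a≤c, −a<b≤a
g: flip: (330,149,17)→(17,-149,330)
g: translate: b→-13 (≡-149 mod 34), so (17,-149,330)→(17,-13,6)
g: flip: (17,-13,6)→(6,13,17)
g: translate: b→1 (≡13 mod 12), so (6,13,17)→(6,1,10)
g: reduced (well bottom): (6,1,10) with a≤c, −a<b≤a
reduced forms (6, 1, 10) vs (6, 1, 10) ⇒ equivalent

yes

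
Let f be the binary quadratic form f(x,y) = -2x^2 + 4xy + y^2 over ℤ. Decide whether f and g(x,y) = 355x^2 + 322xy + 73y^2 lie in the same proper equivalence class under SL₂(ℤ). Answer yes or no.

D₁ = 24, D₂ = 24
river cycle of f (length 2): (1, 4, -2), (-2, 4, 1)
river cycle of g (length 2): (-2, 4, 1), (1, 4, -2)
cycles coincide ⇒ equivalent

yes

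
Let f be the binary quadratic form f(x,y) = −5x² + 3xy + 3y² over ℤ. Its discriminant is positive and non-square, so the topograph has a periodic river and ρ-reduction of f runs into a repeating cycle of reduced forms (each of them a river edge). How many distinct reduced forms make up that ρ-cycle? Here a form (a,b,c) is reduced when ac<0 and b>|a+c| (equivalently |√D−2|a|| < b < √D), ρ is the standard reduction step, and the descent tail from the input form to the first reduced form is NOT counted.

D = 69, ⌊√D⌋ = 8
river: ρ → (3,3,-5)
river: ρ → (-5,7,1)
river: ρ → (1,7,-5)
river: ρ → (-5,3,3)
ρ-cycle length = 4 (tail of 0 descent steps not counted)

4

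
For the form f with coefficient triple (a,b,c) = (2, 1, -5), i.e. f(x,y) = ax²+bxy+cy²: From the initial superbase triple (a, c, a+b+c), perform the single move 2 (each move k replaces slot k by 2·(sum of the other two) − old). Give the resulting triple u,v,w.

start (2,-5,-2) = (f(1,0),f(0,1),f(1,1))
replace slot 2: 2·(2+(-2)) − (-5) = 5 → (2,5,-2)

2,5,-2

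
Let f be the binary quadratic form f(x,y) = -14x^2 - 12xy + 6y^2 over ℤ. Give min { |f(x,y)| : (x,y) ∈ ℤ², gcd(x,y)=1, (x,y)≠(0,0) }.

descent: ρ → (6,12,-14)  [lands on river]
river: ρ → (-14,16,4)
river: ρ → (4,16,-14)
river: ρ → (-14,12,6)
closes: descent 1, river 4
min |a| on river = 4

4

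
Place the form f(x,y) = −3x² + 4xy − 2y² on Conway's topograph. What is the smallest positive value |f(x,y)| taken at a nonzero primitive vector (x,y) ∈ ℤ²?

translate: b→2 (≡-4 mod 6), so (3,-4,2)→(3,2,1)
flip: (3,2,1)→(1,-2,3)
translate: b→0 (≡-2 mod 2), so (1,-2,3)→(1,0,2)
reduced (well bottom): (1,0,2) with a≤c, −a<b≤a
well minimum |f| = |-1| = 1 (negative-definite)

1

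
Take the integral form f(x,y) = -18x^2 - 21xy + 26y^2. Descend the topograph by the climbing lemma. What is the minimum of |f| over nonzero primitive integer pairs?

descent: ρ → (26,21,-18)  [lands on river]
river: ρ → (-18,15,29)
river: ρ → (29,43,-4)
river: ρ → (-4,45,18)
river: ρ → (18,27,-22)
river: ρ → (-22,17,23)
river: ρ → (23,29,-16)
river: ρ → (-16,35,17)
river: ρ → (17,33,-18)
river: ρ → (-18,39,11)
river: ρ → (11,27,-36)
river: ρ → (-36,45,2)
river: ρ → (2,47,-13)
river: ρ → (-13,31,26)
closes: descent 1, river 14
min |a| on river = 2

2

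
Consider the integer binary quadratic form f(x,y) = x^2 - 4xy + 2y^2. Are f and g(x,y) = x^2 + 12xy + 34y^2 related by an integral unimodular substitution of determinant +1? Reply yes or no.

D₁ = 8, D₂ = 8
river cycle of f (length 2): (-1, 2, 1), (1, 2, -1)
river cycle of g (length 2): (1, 2, -1), (-1, 2, 1)
cycles coincide ⇒ equivalent

yes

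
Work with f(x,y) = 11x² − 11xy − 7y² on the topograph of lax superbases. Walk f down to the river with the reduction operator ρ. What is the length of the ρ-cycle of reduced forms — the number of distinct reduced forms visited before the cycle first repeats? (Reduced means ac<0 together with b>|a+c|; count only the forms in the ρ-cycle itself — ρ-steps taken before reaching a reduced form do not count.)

D = 429, ⌊√D⌋ = 20
descent: ρ → (-7,11,11)  [lands on river]
river: ρ → (11,11,-7)
river: ρ → (-7,17,5)
river: ρ → (5,13,-13)
river: ρ → (-13,13,5)
river: ρ → (5,17,-7)
ρ-cycle length = 6 (tail of 1 descent step not counted)

6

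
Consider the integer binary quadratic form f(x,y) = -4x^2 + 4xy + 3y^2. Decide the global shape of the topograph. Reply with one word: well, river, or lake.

D = b²−4ac = 4² − 4·(-4)·3 = 64
D = 8² is a perfect square ⇒ form factors over ℤ ⇒ lakes

lake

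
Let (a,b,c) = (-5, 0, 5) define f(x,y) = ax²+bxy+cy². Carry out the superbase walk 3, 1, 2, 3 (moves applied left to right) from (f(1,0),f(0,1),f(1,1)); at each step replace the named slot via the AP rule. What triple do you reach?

start (-5,5,0) = (f(1,0),f(0,1),f(1,1))
replace slot 3: 2·((-5)+5) − 0 = 0 → (-5,5,0)
replace slot 1: 2·(5+0) − (-5) = 15 → (15,5,0)
replace slot 2: 2·(15+0) − 5 = 25 → (15,25,0)
replace slot 3: 2·(15+25) − 0 = 80 → (15,25,80)

15,25,80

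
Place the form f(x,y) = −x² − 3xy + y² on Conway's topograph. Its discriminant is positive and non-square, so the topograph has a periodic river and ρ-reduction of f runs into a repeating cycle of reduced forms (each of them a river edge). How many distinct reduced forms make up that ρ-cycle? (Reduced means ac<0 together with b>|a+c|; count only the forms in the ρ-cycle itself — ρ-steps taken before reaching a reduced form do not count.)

D = 13, ⌊√D⌋ = 3
descent: ρ → (1,3,-1)  [lands on river]
river: ρ → (-1,3,1)
ρ-cycle length = 2 (tail of 1 descent step not counted)

2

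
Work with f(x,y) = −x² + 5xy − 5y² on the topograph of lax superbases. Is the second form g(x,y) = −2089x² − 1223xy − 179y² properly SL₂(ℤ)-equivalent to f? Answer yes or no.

D₁ = 5, D₂ = 5
river cycle of f (length 2): (-1, 1, 1), (1, 1, -1)
river cycle of g (length 2): (-1, 1, 1), (1, 1, -1)
cycles coincide ⇒ equivalent

yes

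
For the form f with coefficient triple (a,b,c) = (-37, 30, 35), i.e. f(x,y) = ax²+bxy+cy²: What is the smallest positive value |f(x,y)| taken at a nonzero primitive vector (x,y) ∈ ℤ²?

river: ρ → (35,40,-32)
river: ρ → (-32,24,43)
river: ρ → (43,62,-13)
river: ρ → (-13,68,28)
river: ρ → (28,44,-37)
river: ρ → (-37,30,35)
closes: descent 0, river 6
min |a| on river = 13

13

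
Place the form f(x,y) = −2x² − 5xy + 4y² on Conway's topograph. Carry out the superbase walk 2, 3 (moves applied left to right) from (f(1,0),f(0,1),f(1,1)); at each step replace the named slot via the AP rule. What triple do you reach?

start (-2,4,-3) = (f(1,0),f(0,1),f(1,1))
replace slot 2: 2·((-2)+(-3)) − 4 = -14 → (-2,-14,-3)
replace slot 3: 2·((-2)+(-14)) − (-3) = -29 → (-2,-14,-29)

-2,-14,-29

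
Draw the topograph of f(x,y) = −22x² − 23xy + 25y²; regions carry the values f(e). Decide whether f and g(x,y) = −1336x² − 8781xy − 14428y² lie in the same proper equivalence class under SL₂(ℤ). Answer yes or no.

D₁ = 2729, D₂ = 2729
river cycle of f (length 86): (25, 23, -22), (-22, 21, 26), (26, 31, -17), (-17, 37, 20), (20, 43, -11), (-11, 45, 16), (16, 51, -2), (-2, 49, 41), (41, 33, -10), (-10, 47, 13), … (76 more)
river cycle of g (length 86): (-20, 27, 25), (25, 23, -22), (-22, 21, 26), (26, 31, -17), (-17, 37, 20), (20, 43, -11), (-11, 45, 16), (16, 51, -2), (-2, 49, 41), (41, 33, -10), … (76 more)
cycles coincide ⇒ equivalent

yes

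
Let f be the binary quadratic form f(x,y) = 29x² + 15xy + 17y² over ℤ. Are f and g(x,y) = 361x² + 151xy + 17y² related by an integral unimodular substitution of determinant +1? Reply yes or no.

D₁ = -1747, D₂ = -1747
f: flip: (29,15,17)→(17,-15,29)
f: reduced (well bottom): (17,-15,29) with a≤c, −a<b≤a
g: flip: (361,151,17)→(17,-151,361)
g: translate: b→-15 (≡-151 mod 34), so (17,-151,361)→(17,-15,29)
g: reduced (well bottom): (17,-15,29) with a≤c, −a<b≤a
reduced forms (17, -15, 29) vs (17, -15, 29) ⇒ equivalent

yes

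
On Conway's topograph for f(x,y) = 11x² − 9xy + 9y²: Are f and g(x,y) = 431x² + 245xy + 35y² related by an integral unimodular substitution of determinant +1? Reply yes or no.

D₁ = -315, D₂ = -315
f: flip: (11,-9,9)→(9,9,11)
f: reduced (well bottom): (9,9,11) with a≤c, −a<b≤a
g: flip: (431,245,35)→(35,-245,431)
g: translate: b→35 (≡-245 mod 70), so (35,-245,431)→(35,35,11)
g: flip: (35,35,11)→(11,-35,35)
g: translate: b→9 (≡-35 mod 22), so (11,-35,35)→(11,9,9)
g: flip: (11,9,9)→(9,-9,11)
g: translate: b→9 (≡-9 mod 18), so (9,-9,11)→(9,9,11)
g: reduced (well bottom): (9,9,11) with a≤c, −a<b≤a
reduced forms (9, 9, 11) vs (9, 9, 11) ⇒ equivalent

yes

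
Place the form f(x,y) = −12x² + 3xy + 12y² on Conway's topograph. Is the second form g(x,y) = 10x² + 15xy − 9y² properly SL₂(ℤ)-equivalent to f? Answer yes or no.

D₁ = 585, D₂ = 585
river cycle of f (length 6): (12, 21, -3), (-3, 21, 12), (12, 3, -12), (-12, 21, 3), (3, 21, -12), (-12, 3, 12)
river cycle of g (length 12): (-9, 21, 4), (4, 19, -14), (-14, 9, 9), (9, 9, -14), (-14, 19, 4), (4, 21, -9), (-9, 15, 10), (10, 5, -14), (-14, 23, 1), (1, 23, -14), … (2 more)
cycles differ ⇒ inequivalent

no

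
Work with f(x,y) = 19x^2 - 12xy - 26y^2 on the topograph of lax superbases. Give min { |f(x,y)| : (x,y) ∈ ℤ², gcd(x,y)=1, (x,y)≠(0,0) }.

descent: ρ → (-26,12,19)  [lands on river]
river: ρ → (19,26,-19)
river: ρ → (-19,12,26)
river: ρ → (26,40,-5)
river: ρ → (-5,40,26)
river: ρ → (26,12,-19)
river: ρ → (-19,26,19)
river: ρ → (19,12,-26)
river: ρ → (-26,40,5)
river: ρ → (5,40,-26)
closes: descent 1, river 10
min |a| on river = 5

5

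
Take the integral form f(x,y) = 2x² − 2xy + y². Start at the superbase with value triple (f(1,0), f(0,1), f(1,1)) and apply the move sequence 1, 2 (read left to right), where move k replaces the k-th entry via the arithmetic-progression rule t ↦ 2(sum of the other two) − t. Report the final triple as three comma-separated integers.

start (2,1,1) = (f(1,0),f(0,1),f(1,1))
replace slot 1: 2·(1+1) − 2 = 2 → (2,1,1)
replace slot 2: 2·(2+1) − 1 = 5 → (2,5,1)

2,5,1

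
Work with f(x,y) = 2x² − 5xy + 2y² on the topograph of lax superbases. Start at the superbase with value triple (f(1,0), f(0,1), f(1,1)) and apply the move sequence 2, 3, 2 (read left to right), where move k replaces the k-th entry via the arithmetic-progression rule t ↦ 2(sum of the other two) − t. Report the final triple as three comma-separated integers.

start (2,2,-1) = (f(1,0),f(0,1),f(1,1))
replace slot 2: 2·(2+(-1)) − 2 = 0 → (2,0,-1)
replace slot 3: 2·(2+0) − (-1) = 5 → (2,0,5)
replace slot 2: 2·(2+5) − 0 = 14 → (2,14,5)

2,14,5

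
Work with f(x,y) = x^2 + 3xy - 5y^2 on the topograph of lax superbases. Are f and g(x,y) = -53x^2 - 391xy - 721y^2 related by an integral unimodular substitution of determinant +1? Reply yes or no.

D₁ = 29, D₂ = 29
river cycle of f (length 2): (1, 5, -1), (-1, 5, 1)
river cycle of g (length 2): (1, 5, -1), (-1, 5, 1)
cycles coincide ⇒ equivalent

yes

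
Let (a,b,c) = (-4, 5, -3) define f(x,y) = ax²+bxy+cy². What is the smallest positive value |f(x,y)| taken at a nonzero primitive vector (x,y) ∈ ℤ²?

translate: b→3 (≡-5 mod 8), so (4,-5,3)→(4,3,2)
flip: (4,3,2)→(2,-3,4)
translate: b→1 (≡-3 mod 4), so (2,-3,4)→(2,1,3)
reduced (well bottom): (2,1,3) with a≤c, −a<b≤a
well minimum |f| = |-2| = 2 (negative-definite)

2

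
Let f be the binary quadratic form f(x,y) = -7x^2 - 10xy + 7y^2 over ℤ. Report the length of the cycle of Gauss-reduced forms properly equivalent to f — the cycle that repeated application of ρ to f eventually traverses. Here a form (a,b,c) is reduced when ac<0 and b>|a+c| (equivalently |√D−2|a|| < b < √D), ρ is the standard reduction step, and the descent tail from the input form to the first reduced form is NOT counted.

D = 296, ⌊√D⌋ = 17
descent: ρ → (7,10,-7)  [lands on river]
river: ρ → (-7,4,10)
river: ρ → (10,16,-1)
river: ρ → (-1,16,10)
river: ρ → (10,4,-7)
river: ρ → (-7,10,7)
river: ρ → (7,4,-10)
river: ρ → (-10,16,1)
river: ρ → (1,16,-10)
river: ρ → (-10,4,7)
ρ-cycle length = 10 (tail of 1 descent step not counted)

10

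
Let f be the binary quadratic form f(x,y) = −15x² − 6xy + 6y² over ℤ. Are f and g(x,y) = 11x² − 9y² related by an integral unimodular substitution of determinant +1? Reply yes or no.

D₁ = 396, D₂ = 396
river cycle of f (length 2): (6, 18, -3), (-3, 18, 6)
river cycle of g (length 2): (-9, 18, 2), (2, 18, -9)
cycles differ ⇒ inequivalent

no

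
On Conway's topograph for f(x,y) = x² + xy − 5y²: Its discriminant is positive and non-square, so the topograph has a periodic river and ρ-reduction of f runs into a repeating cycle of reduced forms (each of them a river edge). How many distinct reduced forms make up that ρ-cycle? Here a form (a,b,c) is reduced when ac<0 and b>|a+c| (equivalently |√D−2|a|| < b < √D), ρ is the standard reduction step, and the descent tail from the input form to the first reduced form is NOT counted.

D = 21, ⌊√D⌋ = 4
descent: ρ → (-5,-1,1)
descent: ρ → (1,3,-3)  [lands on river]
river: ρ → (-3,3,1)
ρ-cycle length = 2 (tail of 2 descent steps not counted)

2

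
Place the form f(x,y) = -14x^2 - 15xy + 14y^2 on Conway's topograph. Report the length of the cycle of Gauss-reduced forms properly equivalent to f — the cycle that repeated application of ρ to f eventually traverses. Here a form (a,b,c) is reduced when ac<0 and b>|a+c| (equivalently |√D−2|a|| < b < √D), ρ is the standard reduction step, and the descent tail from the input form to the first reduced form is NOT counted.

D = 1009, ⌊√D⌋ = 31
descent: ρ → (14,15,-14)  [lands on river]
river: ρ → (-14,13,15)
river: ρ → (15,17,-12)
river: ρ → (-12,31,1)
river: ρ → (1,31,-12)
river: ρ → (-12,17,15)
river: ρ → (15,13,-14)
river: ρ → (-14,15,14)
river: ρ → (14,13,-15)
river: ρ → (-15,17,12)
river: ρ → (12,31,-1)
river: ρ → (-1,31,12)
river: ρ → (12,17,-15)
river: ρ → (-15,13,14)
ρ-cycle length = 14 (tail of 1 descent step not counted)

14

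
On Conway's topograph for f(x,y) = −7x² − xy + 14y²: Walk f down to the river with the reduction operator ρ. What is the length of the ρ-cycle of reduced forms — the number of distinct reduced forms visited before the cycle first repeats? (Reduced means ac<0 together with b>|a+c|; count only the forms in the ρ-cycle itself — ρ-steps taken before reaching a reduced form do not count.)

D = 393, ⌊√D⌋ = 19
descent: ρ → (14,1,-7)
descent: ρ → (-7,13,8)  [lands on river]
river: ρ → (8,19,-1)
river: ρ → (-1,19,8)
river: ρ → (8,13,-7)
river: ρ → (-7,15,6)
river: ρ → (6,9,-13)
river: ρ → (-13,17,2)
river: ρ → (2,19,-4)
river: ρ → (-4,13,14)
river: ρ → (14,15,-3)
river: ρ → (-3,15,14)
river: ρ → (14,13,-4)
river: ρ → (-4,19,2)
river: ρ → (2,17,-13)
river: ρ → (-13,9,6)
river: ρ → (6,15,-7)
ρ-cycle length = 16 (tail of 2 descent steps not counted)

16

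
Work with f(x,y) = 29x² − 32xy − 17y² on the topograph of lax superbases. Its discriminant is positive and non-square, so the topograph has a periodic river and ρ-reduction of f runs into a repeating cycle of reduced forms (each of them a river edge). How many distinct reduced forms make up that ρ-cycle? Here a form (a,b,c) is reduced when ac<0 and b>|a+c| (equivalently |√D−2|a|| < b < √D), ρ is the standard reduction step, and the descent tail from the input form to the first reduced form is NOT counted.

D = 2996, ⌊√D⌋ = 54
descent: ρ → (-17,32,29)  [lands on river]
river: ρ → (29,26,-20)
river: ρ → (-20,54,1)
river: ρ → (1,54,-20)
river: ρ → (-20,26,29)
river: ρ → (29,32,-17)
river: ρ → (-17,36,25)
river: ρ → (25,14,-28)
river: ρ → (-28,42,11)
river: ρ → (11,46,-20)
river: ρ → (-20,34,23)
river: ρ → (23,12,-31)
river: ρ → (-31,50,4)
river: ρ → (4,54,-5)
river: ρ → (-5,46,44)
river: ρ → (44,42,-7)
river: ρ → (-7,42,44)
river: ρ → (44,46,-5)
river: ρ → (-5,54,4)
river: ρ → (4,50,-31)
river: ρ → (-31,12,23)
river: ρ → (23,34,-20)
river: ρ → (-20,46,11)
river: ρ → (11,42,-28)
river: ρ → (-28,14,25)
river: ρ → (25,36,-17)
ρ-cycle length = 26 (tail of 1 descent step not counted)

26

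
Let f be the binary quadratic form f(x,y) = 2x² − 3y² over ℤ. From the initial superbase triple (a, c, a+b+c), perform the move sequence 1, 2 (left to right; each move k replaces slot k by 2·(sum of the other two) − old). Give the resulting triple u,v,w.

start (2,-3,-1) = (f(1,0),f(0,1),f(1,1))
replace slot 1: 2·((-3)+(-1)) − 2 = -10 → (-10,-3,-1)
replace slot 2: 2·((-10)+(-1)) − (-3) = -19 → (-10,-19,-1)

-10,-19,-1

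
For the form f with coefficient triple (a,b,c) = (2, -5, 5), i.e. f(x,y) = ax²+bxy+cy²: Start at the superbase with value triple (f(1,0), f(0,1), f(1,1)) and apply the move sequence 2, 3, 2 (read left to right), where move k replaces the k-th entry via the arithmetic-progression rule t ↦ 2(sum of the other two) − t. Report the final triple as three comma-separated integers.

start (2,5,2) = (f(1,0),f(0,1),f(1,1))
replace slot 2: 2·(2+2) − 5 = 3 → (2,3,2)
replace slot 3: 2·(2+3) − 2 = 8 → (2,3,8)
replace slot 2: 2·(2+8) − 3 = 17 → (2,17,8)

2,17,8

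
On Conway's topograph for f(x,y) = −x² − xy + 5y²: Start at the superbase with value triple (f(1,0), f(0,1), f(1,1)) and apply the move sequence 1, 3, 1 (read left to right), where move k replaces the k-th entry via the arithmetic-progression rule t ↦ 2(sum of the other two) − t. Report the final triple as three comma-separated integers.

start (-1,5,3) = (f(1,0),f(0,1),f(1,1))
replace slot 1: 2·(5+3) − (-1) = 17 → (17,5,3)
replace slot 3: 2·(17+5) − 3 = 41 → (17,5,41)
replace slot 1: 2·(5+41) − 17 = 75 → (75,5,41)

75,5,41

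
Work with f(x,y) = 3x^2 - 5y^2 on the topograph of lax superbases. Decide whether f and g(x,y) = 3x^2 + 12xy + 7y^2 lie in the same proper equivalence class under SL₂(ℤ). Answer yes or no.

D₁ = 60, D₂ = 60
river cycle of f (length 2): (3, 6, -2), (-2, 6, 3)
river cycle of g (length 2): (-2, 6, 3), (3, 6, -2)
cycles coincide ⇒ equivalent

yes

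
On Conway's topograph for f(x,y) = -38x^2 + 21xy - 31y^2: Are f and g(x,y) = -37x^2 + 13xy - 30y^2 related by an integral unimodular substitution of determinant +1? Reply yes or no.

D₁ = -4271, D₂ = -4271
f is negative-definite; reduce −f:
−f: flip: (38,-21,31)→(31,21,38)
−f: reduced (well bottom): (31,21,38) with a≤c, −a<b≤a
flip sign back: reduced form of f is (-31,-21,-38)
g is negative-definite; reduce −g:
−g: flip: (37,-13,30)→(30,13,37)
−g: reduced (well bottom): (30,13,37) with a≤c, −a<b≤a
flip sign back: reduced form of g is (-30,-13,-37)
reduced forms (-31, -21, -38) vs (-30, -13, -37) ⇒ inequivalent

no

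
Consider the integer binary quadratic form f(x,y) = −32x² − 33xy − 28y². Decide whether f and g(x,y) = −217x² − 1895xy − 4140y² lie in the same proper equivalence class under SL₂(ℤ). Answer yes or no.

D₁ = -2495, D₂ = -2495
f is negative-definite; reduce −f:
−f: translate: b→-31 (≡33 mod 64), so (32,33,28)→(32,-31,27)
−f: flip: (32,-31,27)→(27,31,32)
−f: translate: b→-23 (≡31 mod 54), so (27,31,32)→(27,-23,28)
−f: reduced (well bottom): (27,-23,28) with a≤c, −a<b≤a
flip sign back: reduced form of f is (-27,23,-28)
g is negative-definite; reduce −g:
−g: translate: b→159 (≡1895 mod 434), so (217,1895,4140)→(217,159,32)
−g: flip: (217,159,32)→(32,-159,217)
−g: translate: b→-31 (≡-159 mod 64), so (32,-159,217)→(32,-31,27)
−g: flip: (32,-31,27)→(27,31,32)
−g: translate: b→-23 (≡31 mod 54), so (27,31,32)→(27,-23,28)
−g: reduced (well bottom): (27,-23,28) with a≤c, −a<b≤a
flip sign back: reduced form of g is (-27,23,-28)
reduced forms (-27, 23, -28) vs (-27, 23, -28) ⇒ equivalent

yes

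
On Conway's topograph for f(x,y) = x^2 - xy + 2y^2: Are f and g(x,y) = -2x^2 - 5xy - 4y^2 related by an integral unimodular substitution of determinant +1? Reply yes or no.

D₁ = -7, D₂ = -7
f: translate: b→1 (≡-1 mod 2), so (1,-1,2)→(1,1,2)
f: reduced (well bottom): (1,1,2) with a≤c, −a<b≤a
g is negative-definite; reduce −g:
−g: translate: b→1 (≡5 mod 4), so (2,5,4)→(2,1,1)
−g: flip: (2,1,1)→(1,-1,2)
−g: translate: b→1 (≡-1 mod 2), so (1,-1,2)→(1,1,2)
−g: reduced (well bottom): (1,1,2) with a≤c, −a<b≤a
flip sign back: reduced form of g is (-1,-1,-2)
reduced forms (1, 1, 2) vs (-1, -1, -2) ⇒ inequivalent

no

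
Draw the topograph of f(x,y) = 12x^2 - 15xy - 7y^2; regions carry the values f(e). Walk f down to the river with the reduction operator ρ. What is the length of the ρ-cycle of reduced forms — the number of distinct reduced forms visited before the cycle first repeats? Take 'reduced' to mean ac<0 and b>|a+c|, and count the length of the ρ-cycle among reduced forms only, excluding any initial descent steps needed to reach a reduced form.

D = 561, ⌊√D⌋ = 23
descent: ρ → (-7,15,12)  [lands on river]
river: ρ → (12,9,-10)
river: ρ → (-10,11,11)
river: ρ → (11,11,-10)
river: ρ → (-10,9,12)
river: ρ → (12,15,-7)
river: ρ → (-7,13,14)
river: ρ → (14,15,-6)
river: ρ → (-6,21,5)
river: ρ → (5,19,-10)
river: ρ → (-10,21,3)
river: ρ → (3,21,-10)
river: ρ → (-10,19,5)
river: ρ → (5,21,-6)
river: ρ → (-6,15,14)
river: ρ → (14,13,-7)
ρ-cycle length = 16 (tail of 1 descent step not counted)

16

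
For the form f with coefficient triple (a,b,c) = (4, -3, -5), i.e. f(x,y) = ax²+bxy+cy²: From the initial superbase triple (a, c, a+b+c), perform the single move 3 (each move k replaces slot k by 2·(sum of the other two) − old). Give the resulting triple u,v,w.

start (4,-5,-4) = (f(1,0),f(0,1),f(1,1))
replace slot 3: 2·(4+(-5)) − (-4) = 2 → (4,-5,2)

4,-5,2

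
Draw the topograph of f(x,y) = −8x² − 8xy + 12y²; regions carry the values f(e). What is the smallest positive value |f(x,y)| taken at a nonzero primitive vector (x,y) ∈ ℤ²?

descent: ρ → (12,8,-8)  [lands on river]
river: ρ → (-8,8,12)
river: ρ → (12,16,-4)
river: ρ → (-4,16,12)
closes: descent 1, river 4
min |a| on river = 4

4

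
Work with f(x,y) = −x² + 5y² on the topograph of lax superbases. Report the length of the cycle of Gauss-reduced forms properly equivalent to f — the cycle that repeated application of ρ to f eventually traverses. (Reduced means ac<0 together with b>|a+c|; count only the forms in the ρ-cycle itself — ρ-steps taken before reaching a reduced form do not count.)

D = 20, ⌊√D⌋ = 4
descent: ρ → (5,0,-1)
descent: ρ → (-1,4,1)  [lands on river]
river: ρ → (1,4,-1)
ρ-cycle length = 2 (tail of 2 descent steps not counted)

2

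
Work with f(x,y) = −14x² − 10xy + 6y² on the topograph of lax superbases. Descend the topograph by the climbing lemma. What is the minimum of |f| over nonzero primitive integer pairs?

descent: ρ → (6,10,-14)  [lands on river]
river: ρ → (-14,18,2)
river: ρ → (2,18,-14)
river: ρ → (-14,10,6)
river: ρ → (6,14,-10)
river: ρ → (-10,6,10)
river: ρ → (10,14,-6)
river: ρ → (-6,10,14)
river: ρ → (14,18,-2)
river: ρ → (-2,18,14)
river: ρ → (14,10,-6)
river: ρ → (-6,14,10)
river: ρ → (10,6,-10)
river: ρ → (-10,14,6)
closes: descent 1, river 14
min |a| on river = 2

2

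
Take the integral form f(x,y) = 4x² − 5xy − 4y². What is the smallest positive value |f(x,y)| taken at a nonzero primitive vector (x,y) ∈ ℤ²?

descent: ρ → (-4,5,4)  [lands on river]
river: ρ → (4,3,-5)
river: ρ → (-5,7,2)
river: ρ → (2,9,-1)
river: ρ → (-1,9,2)
river: ρ → (2,7,-5)
river: ρ → (-5,3,4)
river: ρ → (4,5,-4)
river: ρ → (-4,3,5)
river: ρ → (5,7,-2)
river: ρ → (-2,9,1)
river: ρ → (1,9,-2)
river: ρ → (-2,7,5)
river: ρ → (5,3,-4)
closes: descent 1, river 14
min |a| on river = 1

1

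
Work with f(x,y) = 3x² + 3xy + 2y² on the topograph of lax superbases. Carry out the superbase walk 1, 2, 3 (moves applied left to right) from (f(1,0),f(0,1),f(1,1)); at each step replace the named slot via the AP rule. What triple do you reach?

start (3,2,8) = (f(1,0),f(0,1),f(1,1))
replace slot 1: 2·(2+8) − 3 = 17 → (17,2,8)
replace slot 2: 2·(17+8) − 2 = 48 → (17,48,8)
replace slot 3: 2·(17+48) − 8 = 122 → (17,48,122)

17,48,122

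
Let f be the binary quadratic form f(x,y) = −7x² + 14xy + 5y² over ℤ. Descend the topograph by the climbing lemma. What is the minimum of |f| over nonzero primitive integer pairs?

river: ρ → (5,16,-4)
river: ρ → (-4,16,5)
river: ρ → (5,14,-7)
river: ρ → (-7,14,5)
closes: descent 0, river 4
min |a| on river = 4

4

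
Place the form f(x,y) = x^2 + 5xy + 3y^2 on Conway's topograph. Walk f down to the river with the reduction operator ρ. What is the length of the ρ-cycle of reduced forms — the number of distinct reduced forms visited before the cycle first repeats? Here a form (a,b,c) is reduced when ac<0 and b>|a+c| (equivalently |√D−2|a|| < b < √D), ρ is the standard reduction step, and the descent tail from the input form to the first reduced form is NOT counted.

D = 13, ⌊√D⌋ = 3
descent: ρ → (3,1,-1)
descent: ρ → (-1,3,1)  [lands on river]
river: ρ → (1,3,-1)
ρ-cycle length = 2 (tail of 2 descent steps not counted)

2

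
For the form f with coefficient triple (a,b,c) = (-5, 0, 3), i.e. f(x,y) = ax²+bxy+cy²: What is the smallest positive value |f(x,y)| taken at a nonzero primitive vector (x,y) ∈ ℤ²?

descent: ρ → (3,6,-2)  [lands on river]
river: ρ → (-2,6,3)
closes: descent 1, river 2
min |a| on river = 2

2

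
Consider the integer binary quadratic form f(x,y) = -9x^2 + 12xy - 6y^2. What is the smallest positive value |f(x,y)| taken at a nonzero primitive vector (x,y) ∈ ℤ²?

translate: b→6 (≡-12 mod 18), so (9,-12,6)→(9,6,3)
flip: (9,6,3)→(3,-6,9)
translate: b→0 (≡-6 mod 6), so (3,-6,9)→(3,0,6)
reduced (well bottom): (3,0,6) with a≤c, −a<b≤a
well minimum |f| = |-3| = 3 (negative-definite)

3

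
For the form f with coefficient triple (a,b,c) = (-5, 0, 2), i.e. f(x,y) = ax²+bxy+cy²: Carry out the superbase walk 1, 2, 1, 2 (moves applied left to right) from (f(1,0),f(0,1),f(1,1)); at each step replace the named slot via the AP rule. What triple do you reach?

start (-5,2,-3) = (f(1,0),f(0,1),f(1,1))
replace slot 1: 2·(2+(-3)) − (-5) = 3 → (3,2,-3)
replace slot 2: 2·(3+(-3)) − 2 = -2 → (3,-2,-3)
replace slot 1: 2·((-2)+(-3)) − 3 = -13 → (-13,-2,-3)
replace slot 2: 2·((-13)+(-3)) − (-2) = -30 → (-13,-30,-3)

-13,-30,-3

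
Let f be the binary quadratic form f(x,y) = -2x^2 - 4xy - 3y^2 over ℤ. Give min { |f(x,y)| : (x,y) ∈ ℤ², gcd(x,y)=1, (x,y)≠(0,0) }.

translate: b→0 (≡4 mod 4), so (2,4,3)→(2,0,1)
flip: (2,0,1)→(1,0,2)
reduced (well bottom): (1,0,2) with a≤c, −a<b≤a
well minimum |f| = |-1| = 1 (negative-definite)

1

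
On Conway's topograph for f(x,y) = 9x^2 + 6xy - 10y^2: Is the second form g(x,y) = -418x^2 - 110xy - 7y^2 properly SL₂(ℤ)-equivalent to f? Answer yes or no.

D₁ = 396, D₂ = 396
river cycle of f (length 4): (-10, 14, 5), (5, 16, -7), (-7, 12, 9), (9, 6, -10)
river cycle of g (length 4): (-7, 12, 9), (9, 6, -10), (-10, 14, 5), (5, 16, -7)
cycles coincide ⇒ equivalent

yes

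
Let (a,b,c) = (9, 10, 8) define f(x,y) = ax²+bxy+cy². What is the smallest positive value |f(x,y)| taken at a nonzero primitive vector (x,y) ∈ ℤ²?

translate: b→-8 (≡10 mod 18), so (9,10,8)→(9,-8,7)
flip: (9,-8,7)→(7,8,9)
translate: b→-6 (≡8 mod 14), so (7,8,9)→(7,-6,8)
reduced (well bottom): (7,-6,8) with a≤c, −a<b≤a
well minimum = a = 7

7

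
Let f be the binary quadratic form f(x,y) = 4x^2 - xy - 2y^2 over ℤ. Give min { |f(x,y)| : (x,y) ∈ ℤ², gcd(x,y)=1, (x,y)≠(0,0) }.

descent: ρ → (-2,5,1)  [lands on river]
river: ρ → (1,5,-2)
river: ρ → (-2,3,3)
river: ρ → (3,3,-2)
closes: descent 1, river 4
min |a| on river = 1

1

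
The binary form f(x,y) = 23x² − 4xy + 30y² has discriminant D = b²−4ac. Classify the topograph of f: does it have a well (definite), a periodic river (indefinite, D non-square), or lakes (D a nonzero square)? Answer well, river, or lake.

D = b²−4ac = (-4)² − 4·23·30 = -2744
D < 0 ⇒ definite ⇒ every region one sign ⇒ single well

well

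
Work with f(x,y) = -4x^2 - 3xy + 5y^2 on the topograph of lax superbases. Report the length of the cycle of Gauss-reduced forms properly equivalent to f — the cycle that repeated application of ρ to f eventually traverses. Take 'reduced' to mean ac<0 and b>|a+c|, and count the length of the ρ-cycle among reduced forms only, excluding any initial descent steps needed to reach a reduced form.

D = 89, ⌊√D⌋ = 9
descent: ρ → (5,3,-4)  [lands on river]
river: ρ → (-4,5,4)
river: ρ → (4,3,-5)
river: ρ → (-5,7,2)
river: ρ → (2,9,-1)
river: ρ → (-1,9,2)
river: ρ → (2,7,-5)
river: ρ → (-5,3,4)
river: ρ → (4,5,-4)
river: ρ → (-4,3,5)
river: ρ → (5,7,-2)
river: ρ → (-2,9,1)
river: ρ → (1,9,-2)
river: ρ → (-2,7,5)
ρ-cycle length = 14 (tail of 1 descent step not counted)

14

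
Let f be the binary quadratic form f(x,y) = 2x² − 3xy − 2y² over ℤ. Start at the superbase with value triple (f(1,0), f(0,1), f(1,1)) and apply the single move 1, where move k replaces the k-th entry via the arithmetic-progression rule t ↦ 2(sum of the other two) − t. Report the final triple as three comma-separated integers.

start (2,-2,-3) = (f(1,0),f(0,1),f(1,1))
replace slot 1: 2·((-2)+(-3)) − 2 = -12 → (-12,-2,-3)

-12,-2,-3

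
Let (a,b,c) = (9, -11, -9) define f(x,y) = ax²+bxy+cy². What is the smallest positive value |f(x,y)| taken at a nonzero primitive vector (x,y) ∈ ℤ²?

descent: ρ → (-9,11,9)  [lands on river]
river: ρ → (9,7,-11)
river: ρ → (-11,15,5)
river: ρ → (5,15,-11)
river: ρ → (-11,7,9)
river: ρ → (9,11,-9)
river: ρ → (-9,7,11)
river: ρ → (11,15,-5)
river: ρ → (-5,15,11)
river: ρ → (11,7,-9)
closes: descent 1, river 10
min |a| on river = 5

5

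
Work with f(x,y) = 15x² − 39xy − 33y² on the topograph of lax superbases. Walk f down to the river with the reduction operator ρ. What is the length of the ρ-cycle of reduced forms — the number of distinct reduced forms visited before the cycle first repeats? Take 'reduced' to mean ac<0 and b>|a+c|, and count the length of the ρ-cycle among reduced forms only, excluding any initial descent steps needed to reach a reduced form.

D = 3501, ⌊√D⌋ = 59
descent: ρ → (-33,39,15)  [lands on river]
river: ρ → (15,51,-15)
river: ρ → (-15,39,33)
river: ρ → (33,27,-21)
river: ρ → (-21,57,3)
river: ρ → (3,57,-21)
river: ρ → (-21,27,33)
river: ρ → (33,39,-15)
river: ρ → (-15,51,15)
river: ρ → (15,39,-33)
river: ρ → (-33,27,21)
river: ρ → (21,57,-3)
river: ρ → (-3,57,21)
river: ρ → (21,27,-33)
ρ-cycle length = 14 (tail of 1 descent step not counted)

14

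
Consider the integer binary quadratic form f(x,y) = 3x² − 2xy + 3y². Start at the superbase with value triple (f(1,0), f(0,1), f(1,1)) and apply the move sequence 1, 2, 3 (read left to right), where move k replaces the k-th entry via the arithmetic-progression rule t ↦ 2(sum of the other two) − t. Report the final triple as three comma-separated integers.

start (3,3,4) = (f(1,0),f(0,1),f(1,1))
replace slot 1: 2·(3+4) − 3 = 11 → (11,3,4)
replace slot 2: 2·(11+4) − 3 = 27 → (11,27,4)
replace slot 3: 2·(11+27) − 4 = 72 → (11,27,72)

11,27,72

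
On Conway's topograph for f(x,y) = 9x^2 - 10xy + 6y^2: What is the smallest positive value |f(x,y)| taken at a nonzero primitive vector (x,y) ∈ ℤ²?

translate: b→8 (≡-10 mod 18), so (9,-10,6)→(9,8,5)
flip: (9,8,5)→(5,-8,9)
translate: b→2 (≡-8 mod 10), so (5,-8,9)→(5,2,6)
reduced (well bottom): (5,2,6) with a≤c, −a<b≤a
well minimum = a = 5

5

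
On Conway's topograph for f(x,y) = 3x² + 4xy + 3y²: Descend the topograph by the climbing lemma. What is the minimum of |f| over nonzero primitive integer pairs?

translate: b→-2 (≡4 mod 6), so (3,4,3)→(3,-2,2)
flip: (3,-2,2)→(2,2,3)
reduced (well bottom): (2,2,3) with a≤c, −a<b≤a
well minimum = a = 2

2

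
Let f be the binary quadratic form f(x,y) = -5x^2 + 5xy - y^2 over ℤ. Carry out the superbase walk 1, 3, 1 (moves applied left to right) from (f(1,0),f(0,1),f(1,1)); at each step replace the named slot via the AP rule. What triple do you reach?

start (-5,-1,-1) = (f(1,0),f(0,1),f(1,1))
replace slot 1: 2·((-1)+(-1)) − (-5) = 1 → (1,-1,-1)
replace slot 3: 2·(1+(-1)) − (-1) = 1 → (1,-1,1)
replace slot 1: 2·((-1)+1) − 1 = -1 → (-1,-1,1)

-1,-1,1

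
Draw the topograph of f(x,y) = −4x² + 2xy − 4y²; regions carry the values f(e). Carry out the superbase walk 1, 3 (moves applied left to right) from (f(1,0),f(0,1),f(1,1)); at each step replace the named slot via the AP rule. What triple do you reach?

start (-4,-4,-6) = (f(1,0),f(0,1),f(1,1))
replace slot 1: 2·((-4)+(-6)) − (-4) = -16 → (-16,-4,-6)
replace slot 3: 2·((-16)+(-4)) − (-6) = -34 → (-16,-4,-34)

-16,-4,-34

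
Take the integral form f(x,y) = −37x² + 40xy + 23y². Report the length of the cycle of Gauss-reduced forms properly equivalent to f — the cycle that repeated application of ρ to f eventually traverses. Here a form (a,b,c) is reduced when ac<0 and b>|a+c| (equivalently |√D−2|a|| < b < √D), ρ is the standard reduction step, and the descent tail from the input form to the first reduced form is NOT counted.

D = 5004, ⌊√D⌋ = 70
river: ρ → (23,52,-25)
river: ρ → (-25,48,27)
river: ρ → (27,60,-13)
river: ρ → (-13,70,2)
river: ρ → (2,70,-13)
river: ρ → (-13,60,27)
river: ρ → (27,48,-25)
river: ρ → (-25,52,23)
river: ρ → (23,40,-37)
river: ρ → (-37,34,26)
river: ρ → (26,70,-1)
river: ρ → (-1,70,26)
river: ρ → (26,34,-37)
river: ρ → (-37,40,23)
ρ-cycle length = 14 (tail of 0 descent steps not counted)

14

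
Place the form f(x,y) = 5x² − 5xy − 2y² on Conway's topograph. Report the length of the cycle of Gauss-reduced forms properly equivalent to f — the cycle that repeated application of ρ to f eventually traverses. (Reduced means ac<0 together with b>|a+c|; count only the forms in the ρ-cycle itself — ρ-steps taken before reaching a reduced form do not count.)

D = 65, ⌊√D⌋ = 8
descent: ρ → (-2,5,5)  [lands on river]
river: ρ → (5,5,-2)
river: ρ → (-2,7,2)
river: ρ → (2,5,-5)
river: ρ → (-5,5,2)
river: ρ → (2,7,-2)
ρ-cycle length = 6 (tail of 1 descent step not counted)

6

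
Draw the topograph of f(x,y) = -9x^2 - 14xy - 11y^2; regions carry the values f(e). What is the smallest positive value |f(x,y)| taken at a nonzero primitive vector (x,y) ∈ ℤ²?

translate: b→-4 (≡14 mod 18), so (9,14,11)→(9,-4,6)
flip: (9,-4,6)→(6,4,9)
reduced (well bottom): (6,4,9) with a≤c, −a<b≤a
well minimum |f| = |-6| = 6 (negative-definite)

6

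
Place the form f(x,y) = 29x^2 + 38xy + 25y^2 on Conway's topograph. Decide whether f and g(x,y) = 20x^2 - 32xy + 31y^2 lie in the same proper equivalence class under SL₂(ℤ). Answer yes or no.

D₁ = -1456, D₂ = -1456
f: translate: b→-20 (≡38 mod 58), so (29,38,25)→(29,-20,16)
f: flip: (29,-20,16)→(16,20,29)
f: translate: b→-12 (≡20 mod 32), so (16,20,29)→(16,-12,25)
f: reduced (well bottom): (16,-12,25) with a≤c, −a<b≤a
g: translate: b→8 (≡-32 mod 40), so (20,-32,31)→(20,8,19)
g: flip: (20,8,19)→(19,-8,20)
g: reduced (well bottom): (19,-8,20) with a≤c, −a<b≤a
reduced forms (16, -12, 25) vs (19, -8, 20) ⇒ inequivalent

no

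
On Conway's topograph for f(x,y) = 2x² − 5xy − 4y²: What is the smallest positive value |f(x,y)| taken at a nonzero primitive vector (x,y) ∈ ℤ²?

descent: ρ → (-4,5,2)  [lands on river]
river: ρ → (2,7,-1)
river: ρ → (-1,7,2)
river: ρ → (2,5,-4)
river: ρ → (-4,3,3)
river: ρ → (3,3,-4)
closes: descent 1, river 6
min |a| on river = 1

1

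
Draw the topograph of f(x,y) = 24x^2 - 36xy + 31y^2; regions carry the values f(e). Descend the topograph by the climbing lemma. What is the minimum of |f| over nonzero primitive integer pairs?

translate: b→12 (≡-36 mod 48), so (24,-36,31)→(24,12,19)
flip: (24,12,19)→(19,-12,24)
reduced (well bottom): (19,-12,24) with a≤c, −a<b≤a
well minimum = a = 19

19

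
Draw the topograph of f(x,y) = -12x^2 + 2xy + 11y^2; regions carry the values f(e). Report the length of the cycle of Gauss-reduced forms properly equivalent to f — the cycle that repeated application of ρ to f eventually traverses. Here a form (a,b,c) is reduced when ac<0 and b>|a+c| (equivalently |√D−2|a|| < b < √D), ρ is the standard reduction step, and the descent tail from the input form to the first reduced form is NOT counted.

D = 532, ⌊√D⌋ = 23
river: ρ → (11,20,-3)
river: ρ → (-3,22,4)
river: ρ → (4,18,-13)
river: ρ → (-13,8,9)
river: ρ → (9,10,-12)
river: ρ → (-12,14,7)
river: ρ → (7,14,-12)
river: ρ → (-12,10,9)
river: ρ → (9,8,-13)
river: ρ → (-13,18,4)
river: ρ → (4,22,-3)
river: ρ → (-3,20,11)
river: ρ → (11,2,-12)
river: ρ → (-12,22,1)
river: ρ → (1,22,-12)
river: ρ → (-12,2,11)
ρ-cycle length = 16 (tail of 0 descent steps not counted)

16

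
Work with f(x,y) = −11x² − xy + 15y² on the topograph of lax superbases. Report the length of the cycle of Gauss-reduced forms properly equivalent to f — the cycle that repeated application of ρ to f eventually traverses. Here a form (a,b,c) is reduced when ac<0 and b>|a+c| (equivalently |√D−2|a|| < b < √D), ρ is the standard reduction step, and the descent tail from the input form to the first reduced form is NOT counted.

D = 661, ⌊√D⌋ = 25
descent: ρ → (15,1,-11)
descent: ρ → (-11,21,5)  [lands on river]
river: ρ → (5,19,-15)
river: ρ → (-15,11,9)
river: ρ → (9,25,-1)
river: ρ → (-1,25,9)
river: ρ → (9,11,-15)
river: ρ → (-15,19,5)
river: ρ → (5,21,-11)
river: ρ → (-11,23,3)
river: ρ → (3,25,-3)
river: ρ → (-3,23,11)
river: ρ → (11,21,-5)
river: ρ → (-5,19,15)
river: ρ → (15,11,-9)
river: ρ → (-9,25,1)
river: ρ → (1,25,-9)
river: ρ → (-9,11,15)
river: ρ → (15,19,-5)
river: ρ → (-5,21,11)
river: ρ → (11,23,-3)
river: ρ → (-3,25,3)
river: ρ → (3,23,-11)
ρ-cycle length = 22 (tail of 2 descent steps not counted)

22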